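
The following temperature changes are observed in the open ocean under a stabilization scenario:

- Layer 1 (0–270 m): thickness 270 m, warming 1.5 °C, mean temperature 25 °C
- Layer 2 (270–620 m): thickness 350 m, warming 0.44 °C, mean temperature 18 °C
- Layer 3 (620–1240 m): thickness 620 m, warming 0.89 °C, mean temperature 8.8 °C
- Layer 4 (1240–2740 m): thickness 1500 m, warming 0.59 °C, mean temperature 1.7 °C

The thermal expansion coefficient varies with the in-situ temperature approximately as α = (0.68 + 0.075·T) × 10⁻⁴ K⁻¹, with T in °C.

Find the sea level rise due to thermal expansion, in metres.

Layer 1: α = (0.68 + 0.075×25)×10⁻⁴ = 2.555×10⁻⁴ K⁻¹
Layer 2: α = (0.68 + 0.075×18)×10⁻⁴ = 2.03×10⁻⁴ K⁻¹
Layer 3: α = (0.68 + 0.075×8.8)×10⁻⁴ = 1.34×10⁻⁴ K⁻¹
Layer 4: α = (0.68 + 0.075×1.7)×10⁻⁴ = 0.8075×10⁻⁴ K⁻¹
Layer 1: 270 × 1.5 × 2.555×10⁻⁴ = 0.1034775 m
Layer 2: 0.44 × 2.03×10⁻⁴ × 350 = 0.031262 m
Layer 3: 1.34×10⁻⁴ × 620 × 0.89 = 0.0739412 m
0.8075×10⁻⁴ × 0.59 × 1500 = 0.07146375 m
Δh = 0.1034775 + 0.031262 + 0.0739412 + 0.07146375 = 0.28014445 m

about 0.280 m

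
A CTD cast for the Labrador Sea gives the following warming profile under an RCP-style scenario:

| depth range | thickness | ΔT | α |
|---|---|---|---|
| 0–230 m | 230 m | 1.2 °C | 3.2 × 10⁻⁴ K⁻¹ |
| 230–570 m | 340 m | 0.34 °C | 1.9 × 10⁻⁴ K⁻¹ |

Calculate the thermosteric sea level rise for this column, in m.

0.11 m

1.2 × 230 × 3.2×10⁻⁴ = 0.08832 m
230–570 m: 340 × 0.34 × 1.9×10⁻⁴ = 0.021964 m
Δh = 0.08832 + 0.021964 = 0.110284 m ≈ 0.11 m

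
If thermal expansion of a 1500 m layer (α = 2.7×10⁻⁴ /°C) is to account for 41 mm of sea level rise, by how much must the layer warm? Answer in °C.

ΔT = Δh/(αH) = 0.041 / (2.7×10⁻⁴ × 1500) ≈ 0.1012 °C

about 0.101 °C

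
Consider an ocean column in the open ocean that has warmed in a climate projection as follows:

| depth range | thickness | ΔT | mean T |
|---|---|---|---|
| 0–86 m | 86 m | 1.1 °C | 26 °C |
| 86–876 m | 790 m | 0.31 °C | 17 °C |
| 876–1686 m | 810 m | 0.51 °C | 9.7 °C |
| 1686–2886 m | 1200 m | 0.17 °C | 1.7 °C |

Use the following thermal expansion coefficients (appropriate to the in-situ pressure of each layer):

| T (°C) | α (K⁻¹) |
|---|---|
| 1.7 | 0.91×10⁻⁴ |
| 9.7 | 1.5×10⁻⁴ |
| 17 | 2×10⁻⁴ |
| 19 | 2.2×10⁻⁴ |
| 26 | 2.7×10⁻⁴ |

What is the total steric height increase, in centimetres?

Δh ≈ 15.5 cm

Layer 1 at 26 °C → α = 2.7×10⁻⁴ K⁻¹
Layer 2 at 17 °C → α = 2×10⁻⁴ K⁻¹
Layer 3 at 9.7 °C → α = 1.5×10⁻⁴ K⁻¹
Layer 4 at 1.7 °C → α = 0.91×10⁻⁴ K⁻¹
0–86 m: 2.7×10⁻⁴ × 86 × 1.1 = 0.025542 m
86–876 m: 790 × 2×10⁻⁴ × 0.31 = 0.04898 m
Layer 3: 1.5×10⁻⁴ × 0.51 × 810 = 0.061965 m
1686–2886 m: 0.91×10⁻⁴ × 0.17 × 1200 = 0.018564 m
Δh = 0.025542 + 0.04898 + 0.061965 + 0.018564 = 0.155051 m ≈ 15.5 cm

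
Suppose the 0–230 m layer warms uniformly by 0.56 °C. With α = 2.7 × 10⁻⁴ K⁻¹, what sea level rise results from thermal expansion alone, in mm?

Δh = 34.8 mm

Δh = αΔT·H = 2.7×10⁻⁴ × 0.56 × 230 = 0.034776 m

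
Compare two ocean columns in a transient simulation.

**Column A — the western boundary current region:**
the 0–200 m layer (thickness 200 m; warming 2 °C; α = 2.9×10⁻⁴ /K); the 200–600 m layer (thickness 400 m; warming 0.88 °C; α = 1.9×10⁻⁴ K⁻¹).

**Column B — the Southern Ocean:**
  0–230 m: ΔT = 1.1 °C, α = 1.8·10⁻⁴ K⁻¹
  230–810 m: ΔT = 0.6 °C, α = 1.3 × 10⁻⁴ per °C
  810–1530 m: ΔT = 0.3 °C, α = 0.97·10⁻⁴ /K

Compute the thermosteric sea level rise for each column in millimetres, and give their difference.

A Layer 1: 2 × 200 × 2.9×10⁻⁴ = 0.11600 m
A Layer 2: 1.9×10⁻⁴ × 0.88 × 400 = 0.06688 m
A total: 0.18288 m
B 0–230 m: 1.1 × 1.8×10⁻⁴ × 230 = 0.04554 m
B 580 × 1.3×10⁻⁴ × 0.6 = 0.04524 m
B Layer 3: 0.97×10⁻⁴ × 0.3 × 720 = 0.020952 m
B total: 0.111732 m
Difference: 0.18288 − 0.111732 = 0.071148 m

Δh_A ≈ 183 mm, Δh_B ≈ 112 mm; difference ≈ 71.1 mm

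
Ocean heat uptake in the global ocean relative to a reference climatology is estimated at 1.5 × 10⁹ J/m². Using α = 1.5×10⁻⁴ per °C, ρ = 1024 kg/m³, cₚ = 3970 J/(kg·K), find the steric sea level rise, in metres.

0.0553 m

Δh = αQ/(ρcₚ) = 1.5×10⁻⁴ × 1.5×10⁹ / (1024 × 3970) ≈ 0.055347 m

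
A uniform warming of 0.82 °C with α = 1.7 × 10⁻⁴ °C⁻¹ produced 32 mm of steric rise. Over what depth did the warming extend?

H = Δh/(αΔT) = 0.032 / (1.7×10⁻⁴ × 0.82) ≈ 229.6 m

H ≈ 230 m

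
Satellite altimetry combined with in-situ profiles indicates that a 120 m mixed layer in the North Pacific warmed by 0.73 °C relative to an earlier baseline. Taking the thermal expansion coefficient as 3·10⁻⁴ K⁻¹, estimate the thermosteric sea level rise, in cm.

2.63 cm

Δh = αΔT·H = 3×10⁻⁴ × 0.73 × 120 = 0.02628 m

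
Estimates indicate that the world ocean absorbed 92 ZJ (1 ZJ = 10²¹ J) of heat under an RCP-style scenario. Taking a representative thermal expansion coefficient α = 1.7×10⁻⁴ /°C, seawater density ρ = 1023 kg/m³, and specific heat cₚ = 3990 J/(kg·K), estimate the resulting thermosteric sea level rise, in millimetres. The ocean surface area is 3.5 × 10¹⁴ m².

10.9 mm of thermosteric rise

Per unit area: Q = 92×10²¹ / (3.5×10¹⁴) ≈ 2.629×10⁸ J/m²
Δh = αQ/(ρcₚ) = 1.7×10⁻⁴ × 2.629×10⁸ / (1023 × 3990) ≈ 0.010949 m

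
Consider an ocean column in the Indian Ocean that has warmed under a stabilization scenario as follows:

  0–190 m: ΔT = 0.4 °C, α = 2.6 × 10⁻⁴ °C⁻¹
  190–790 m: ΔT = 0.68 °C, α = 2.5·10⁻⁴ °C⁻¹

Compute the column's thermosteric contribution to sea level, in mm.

Δh = 122 mm

0–190 m: 2.6×10⁻⁴ × 190 × 0.4 = 0.01976 m
0.68 × 600 × 2.5×10⁻⁴ = 0.10200 m
Δh = 0.01976 + 0.10200 = 0.12176 m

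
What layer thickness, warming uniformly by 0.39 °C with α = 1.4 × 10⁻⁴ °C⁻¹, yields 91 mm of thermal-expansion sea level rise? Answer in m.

H = Δh/(αΔT) = 0.091 / (1.4×10⁻⁴ × 0.39) ≈ 1667 m

about 1670 m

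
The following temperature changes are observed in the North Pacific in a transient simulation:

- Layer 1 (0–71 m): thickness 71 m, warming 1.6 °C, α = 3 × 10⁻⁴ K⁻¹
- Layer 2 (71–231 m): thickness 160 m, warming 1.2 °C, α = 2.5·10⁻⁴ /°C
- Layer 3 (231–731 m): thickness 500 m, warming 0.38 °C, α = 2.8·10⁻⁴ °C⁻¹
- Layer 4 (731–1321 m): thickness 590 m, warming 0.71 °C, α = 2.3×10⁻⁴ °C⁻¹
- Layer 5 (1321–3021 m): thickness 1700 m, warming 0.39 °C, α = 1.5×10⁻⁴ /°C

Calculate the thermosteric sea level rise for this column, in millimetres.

about 331 mm

1.6 × 3×10⁻⁴ × 71 = 0.03408 m
1.2 × 2.5×10⁻⁴ × 160 = 0.04800 m
231–731 m: 0.38 × 2.8×10⁻⁴ × 500 = 0.05320 m
731–1321 m: 2.3×10⁻⁴ × 0.71 × 590 = 0.096347 m
Layer 5: 1.5×10⁻⁴ × 1700 × 0.39 = 0.09945 m
Δh = 0.03408 + 0.04800 + 0.05320 + 0.096347 + 0.09945 = 0.331077 m ≈ 331 mm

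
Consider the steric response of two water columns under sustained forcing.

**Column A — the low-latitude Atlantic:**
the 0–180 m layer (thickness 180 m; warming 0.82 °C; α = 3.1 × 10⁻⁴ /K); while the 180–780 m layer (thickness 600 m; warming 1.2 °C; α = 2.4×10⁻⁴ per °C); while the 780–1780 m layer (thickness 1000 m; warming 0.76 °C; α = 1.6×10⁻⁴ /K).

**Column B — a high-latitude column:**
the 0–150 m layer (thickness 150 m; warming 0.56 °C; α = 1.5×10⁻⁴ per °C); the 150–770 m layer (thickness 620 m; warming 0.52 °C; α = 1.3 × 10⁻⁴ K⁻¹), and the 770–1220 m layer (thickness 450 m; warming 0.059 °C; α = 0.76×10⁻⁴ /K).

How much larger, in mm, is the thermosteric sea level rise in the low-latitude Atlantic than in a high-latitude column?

A Layer 1: 180 × 0.82 × 3.1×10⁻⁴ = 0.045756 m
A 2.4×10⁻⁴ × 1.2 × 600 = 0.17280 m
A 0.76 × 1000 × 1.6×10⁻⁴ = 0.12160 m
A total: 0.340156 m
B Layer 1: 0.56 × 1.5×10⁻⁴ × 150 = 0.01260 m
B Layer 2: 1.3×10⁻⁴ × 620 × 0.52 = 0.041912 m
B 0.76×10⁻⁴ × 450 × 0.059 = 0.0020178 m
B total: 0.0565298 m
Difference: 0.340156 − 0.0565298 = 0.2836262 m

Δh_A − Δh_B ≈ 284 mm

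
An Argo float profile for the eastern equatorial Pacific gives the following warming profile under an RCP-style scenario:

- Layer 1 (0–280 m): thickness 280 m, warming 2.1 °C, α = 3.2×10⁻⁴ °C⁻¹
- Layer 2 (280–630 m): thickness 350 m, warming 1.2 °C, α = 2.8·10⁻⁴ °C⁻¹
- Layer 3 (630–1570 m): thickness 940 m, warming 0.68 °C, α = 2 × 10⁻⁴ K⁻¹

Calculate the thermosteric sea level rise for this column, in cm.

43.4 cm

Layer 1: 280 × 2.1 × 3.2×10⁻⁴ = 0.18816 m
Layer 2: 2.8×10⁻⁴ × 1.2 × 350 = 0.11760 m
630–1570 m: 940 × 2×10⁻⁴ × 0.68 = 0.12784 m
Δh = 0.18816 + 0.11760 + 0.12784 = 0.43360 m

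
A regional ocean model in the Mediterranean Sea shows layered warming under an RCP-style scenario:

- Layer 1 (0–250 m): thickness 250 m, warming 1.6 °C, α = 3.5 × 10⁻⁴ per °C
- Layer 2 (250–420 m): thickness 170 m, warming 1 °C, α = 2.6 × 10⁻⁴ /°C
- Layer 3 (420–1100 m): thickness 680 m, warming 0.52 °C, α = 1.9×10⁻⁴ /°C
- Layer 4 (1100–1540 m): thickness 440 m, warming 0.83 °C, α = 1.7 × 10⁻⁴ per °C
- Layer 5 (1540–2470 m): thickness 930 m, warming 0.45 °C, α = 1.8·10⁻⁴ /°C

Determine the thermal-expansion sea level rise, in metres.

Δh ≈ 0.39 m

Layer 1: 3.5×10⁻⁴ × 1.6 × 250 = 0.14000 m
2.6×10⁻⁴ × 1 × 170 = 0.04420 m
420–1100 m: 1.9×10⁻⁴ × 680 × 0.52 = 0.067184 m
0.83 × 440 × 1.7×10⁻⁴ = 0.062084 m
1540–2470 m: 0.45 × 1.8×10⁻⁴ × 930 = 0.07533 m
Δh = 0.14000 + 0.04420 + 0.067184 + 0.062084 + 0.07533 = 0.388798 m ≈ 0.39 m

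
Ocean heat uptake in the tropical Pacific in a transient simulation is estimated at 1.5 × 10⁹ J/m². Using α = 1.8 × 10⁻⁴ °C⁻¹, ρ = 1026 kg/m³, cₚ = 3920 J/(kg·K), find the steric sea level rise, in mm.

Δh = αQ/(ρcₚ) = 1.8×10⁻⁴ × 1.5×10⁹ / (1026 × 3920) ≈ 0.067132 m

67 mm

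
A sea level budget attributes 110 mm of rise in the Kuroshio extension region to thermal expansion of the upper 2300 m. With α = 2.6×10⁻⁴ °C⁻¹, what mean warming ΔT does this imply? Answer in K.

ΔT ≈ 0.18 K

ΔT = Δh/(αH) = 0.11 / (2.6×10⁻⁴ × 2300) ≈ 0.1839 K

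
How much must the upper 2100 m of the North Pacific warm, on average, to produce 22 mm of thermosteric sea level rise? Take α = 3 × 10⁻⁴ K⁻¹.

ΔT ≈ 0.0349 K

ΔT = Δh/(αH) = 0.022 / (3×10⁻⁴ × 2100) ≈ 0.03492 K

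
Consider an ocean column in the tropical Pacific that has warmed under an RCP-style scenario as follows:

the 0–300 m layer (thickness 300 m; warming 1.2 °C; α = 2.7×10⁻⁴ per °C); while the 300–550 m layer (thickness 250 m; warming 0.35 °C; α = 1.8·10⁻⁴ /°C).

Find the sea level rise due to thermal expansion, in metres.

Layer 1: 1.2 × 300 × 2.7×10⁻⁴ = 0.09720 m
250 × 0.35 × 1.8×10⁻⁴ = 0.01575 m
Δh = 0.09720 + 0.01575 = 0.11295 m ≈ 0.11 m

Δh ≈ 0.11 m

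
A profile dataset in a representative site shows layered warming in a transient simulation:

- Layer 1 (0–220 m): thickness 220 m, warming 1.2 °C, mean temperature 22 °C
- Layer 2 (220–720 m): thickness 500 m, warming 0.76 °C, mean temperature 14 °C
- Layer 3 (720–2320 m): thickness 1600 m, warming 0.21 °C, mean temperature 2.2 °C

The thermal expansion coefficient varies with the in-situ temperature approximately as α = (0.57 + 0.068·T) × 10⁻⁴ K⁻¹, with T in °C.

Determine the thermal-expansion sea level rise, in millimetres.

137 mm of thermosteric rise

Layer 1: α = (0.57 + 0.068×22)×10⁻⁴ = 2.066×10⁻⁴ K⁻¹
Layer 2: α = (0.57 + 0.068×14)×10⁻⁴ = 1.522×10⁻⁴ K⁻¹
Layer 3: α = (0.57 + 0.068×2.2)×10⁻⁴ = 0.7196×10⁻⁴ K⁻¹
0–220 m: 2.066×10⁻⁴ × 220 × 1.2 = 0.0545424 m
220–720 m: 1.522×10⁻⁴ × 0.76 × 500 = 0.057836 m
720–2320 m: 0.21 × 0.7196×10⁻⁴ × 1600 = 0.02417856 m
Δh = 0.0545424 + 0.057836 + 0.02417856 = 0.13655696 m ≈ 137 mm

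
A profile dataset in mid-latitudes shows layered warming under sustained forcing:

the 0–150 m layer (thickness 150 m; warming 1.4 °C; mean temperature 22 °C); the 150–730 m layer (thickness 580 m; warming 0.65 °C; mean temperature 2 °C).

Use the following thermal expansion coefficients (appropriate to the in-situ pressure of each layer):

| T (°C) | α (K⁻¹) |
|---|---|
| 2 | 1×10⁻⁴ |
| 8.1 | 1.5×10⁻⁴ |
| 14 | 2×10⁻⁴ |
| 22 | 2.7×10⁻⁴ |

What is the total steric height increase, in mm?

Layer 1 at 22 °C → α = 2.7×10⁻⁴ K⁻¹
Layer 2 at 2 °C → α = 1×10⁻⁴ K⁻¹
0–150 m: 2.7×10⁻⁴ × 1.4 × 150 = 0.05670 m
0.65 × 580 × 1×10⁻⁴ = 0.03770 m
Δh = 0.05670 + 0.03770 = 0.09440 m

Δh ≈ 94.4 mm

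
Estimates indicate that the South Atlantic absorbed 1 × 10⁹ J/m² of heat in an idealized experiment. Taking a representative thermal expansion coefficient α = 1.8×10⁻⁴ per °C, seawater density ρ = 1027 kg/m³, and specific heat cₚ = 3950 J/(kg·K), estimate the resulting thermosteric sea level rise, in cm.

Δh = αQ/(ρcₚ) = 1.8×10⁻⁴ × 1×10⁹ / (1027 × 3950) ≈ 0.044372 m

Δh ≈ 4.44 cm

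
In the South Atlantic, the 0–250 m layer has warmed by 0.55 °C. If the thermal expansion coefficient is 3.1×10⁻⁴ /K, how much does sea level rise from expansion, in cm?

Δh = αΔT·H = 3.1×10⁻⁴ × 0.55 × 250 = 0.042625 m

Δh ≈ 4.26 cm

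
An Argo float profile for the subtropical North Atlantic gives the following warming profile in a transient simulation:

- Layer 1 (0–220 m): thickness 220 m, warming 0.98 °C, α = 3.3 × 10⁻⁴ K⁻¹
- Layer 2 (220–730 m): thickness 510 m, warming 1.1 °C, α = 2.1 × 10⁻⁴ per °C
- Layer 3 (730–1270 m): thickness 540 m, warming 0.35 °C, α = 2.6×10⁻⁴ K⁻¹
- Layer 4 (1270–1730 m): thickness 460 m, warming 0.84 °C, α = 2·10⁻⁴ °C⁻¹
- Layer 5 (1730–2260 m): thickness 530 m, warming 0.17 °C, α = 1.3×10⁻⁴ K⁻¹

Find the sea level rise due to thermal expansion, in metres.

0.327 m

0.98 × 220 × 3.3×10⁻⁴ = 0.071148 m
2.1×10⁻⁴ × 1.1 × 510 = 0.11781 m
Layer 3: 0.35 × 2.6×10⁻⁴ × 540 = 0.04914 m
460 × 2×10⁻⁴ × 0.84 = 0.07728 m
Layer 5: 0.17 × 530 × 1.3×10⁻⁴ = 0.011713 m
Δh = 0.071148 + 0.11781 + 0.04914 + 0.07728 + 0.011713 = 0.327091 m ≈ 0.327 m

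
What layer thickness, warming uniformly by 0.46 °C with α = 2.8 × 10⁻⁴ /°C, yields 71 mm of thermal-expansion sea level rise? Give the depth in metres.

H = Δh/(αΔT) = 0.071 / (2.8×10⁻⁴ × 0.46) ≈ 551.2 m

H ≈ 551 m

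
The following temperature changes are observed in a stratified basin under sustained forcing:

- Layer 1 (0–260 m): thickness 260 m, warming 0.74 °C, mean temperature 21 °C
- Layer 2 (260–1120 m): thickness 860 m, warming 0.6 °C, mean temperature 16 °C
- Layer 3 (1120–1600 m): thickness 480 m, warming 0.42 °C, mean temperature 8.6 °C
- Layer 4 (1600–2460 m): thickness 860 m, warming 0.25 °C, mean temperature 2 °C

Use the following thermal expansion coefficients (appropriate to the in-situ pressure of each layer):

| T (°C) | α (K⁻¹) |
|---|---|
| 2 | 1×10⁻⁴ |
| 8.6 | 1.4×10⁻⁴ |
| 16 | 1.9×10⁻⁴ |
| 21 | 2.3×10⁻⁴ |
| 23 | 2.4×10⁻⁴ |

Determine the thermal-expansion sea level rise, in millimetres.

Layer 1 at 21 °C → α = 2.3×10⁻⁴ K⁻¹
Layer 2 at 16 °C → α = 1.9×10⁻⁴ K⁻¹
Layer 3 at 8.6 °C → α = 1.4×10⁻⁴ K⁻¹
Layer 4 at 2 °C → α = 1×10⁻⁴ K⁻¹
Layer 1: 2.3×10⁻⁴ × 0.74 × 260 = 0.044252 m
260–1120 m: 860 × 1.9×10⁻⁴ × 0.6 = 0.09804 m
1120–1600 m: 1.4×10⁻⁴ × 480 × 0.42 = 0.028224 m
0.25 × 1×10⁻⁴ × 860 = 0.02150 m
Δh = 0.044252 + 0.09804 + 0.028224 + 0.02150 = 0.192016 m

Δh ≈ 192 mm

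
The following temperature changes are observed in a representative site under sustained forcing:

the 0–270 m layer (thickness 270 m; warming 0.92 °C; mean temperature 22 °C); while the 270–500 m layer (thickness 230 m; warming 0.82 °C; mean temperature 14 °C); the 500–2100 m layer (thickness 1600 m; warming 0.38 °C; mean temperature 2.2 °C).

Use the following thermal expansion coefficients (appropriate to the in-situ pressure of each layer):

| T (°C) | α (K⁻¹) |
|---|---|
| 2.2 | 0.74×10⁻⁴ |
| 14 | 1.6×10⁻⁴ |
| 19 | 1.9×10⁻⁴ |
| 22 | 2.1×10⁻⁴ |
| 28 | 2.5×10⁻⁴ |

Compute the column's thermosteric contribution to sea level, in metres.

Layer 1 at 22 °C → α = 2.1×10⁻⁴ K⁻¹
Layer 2 at 14 °C → α = 1.6×10⁻⁴ K⁻¹
Layer 3 at 2.2 °C → α = 0.74×10⁻⁴ K⁻¹
2.1×10⁻⁴ × 0.92 × 270 = 0.052164 m
230 × 1.6×10⁻⁴ × 0.82 = 0.030176 m
500–2100 m: 0.74×10⁻⁴ × 1600 × 0.38 = 0.044992 m
Δh = 0.052164 + 0.030176 + 0.044992 = 0.127332 m

about 0.127 m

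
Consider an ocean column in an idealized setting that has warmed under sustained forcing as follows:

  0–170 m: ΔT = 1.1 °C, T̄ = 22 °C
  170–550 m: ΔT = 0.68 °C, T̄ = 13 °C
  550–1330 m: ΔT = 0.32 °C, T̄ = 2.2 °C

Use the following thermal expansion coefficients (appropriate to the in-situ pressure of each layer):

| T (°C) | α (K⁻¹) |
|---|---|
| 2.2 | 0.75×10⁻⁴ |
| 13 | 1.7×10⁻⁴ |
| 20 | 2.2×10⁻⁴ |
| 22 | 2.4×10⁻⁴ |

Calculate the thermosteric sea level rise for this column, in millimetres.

Layer 1 at 22 °C → α = 2.4×10⁻⁴ K⁻¹
Layer 2 at 13 °C → α = 1.7×10⁻⁴ K⁻¹
Layer 3 at 2.2 °C → α = 0.75×10⁻⁴ K⁻¹
Layer 1: 2.4×10⁻⁴ × 170 × 1.1 = 0.04488 m
Layer 2: 380 × 1.7×10⁻⁴ × 0.68 = 0.043928 m
550–1330 m: 0.32 × 780 × 0.75×10⁻⁴ = 0.01872 m
Δh = 0.04488 + 0.043928 + 0.01872 = 0.107528 m ≈ 108 mm

about 108 mm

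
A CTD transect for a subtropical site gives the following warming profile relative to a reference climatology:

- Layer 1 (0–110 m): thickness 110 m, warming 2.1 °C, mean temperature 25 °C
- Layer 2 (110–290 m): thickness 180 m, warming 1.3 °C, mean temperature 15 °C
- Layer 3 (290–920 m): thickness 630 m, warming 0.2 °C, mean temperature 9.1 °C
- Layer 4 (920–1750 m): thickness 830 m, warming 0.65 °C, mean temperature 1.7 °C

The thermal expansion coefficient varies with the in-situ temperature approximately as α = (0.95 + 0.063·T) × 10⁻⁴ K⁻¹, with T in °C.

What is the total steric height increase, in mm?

about 179 mm

Layer 1: α = (0.95 + 0.063×25)×10⁻⁴ = 2.525×10⁻⁴ K⁻¹
Layer 2: α = (0.95 + 0.063×15)×10⁻⁴ = 1.895×10⁻⁴ K⁻¹
Layer 3: α = (0.95 + 0.063×9.1)×10⁻⁴ = 1.5233×10⁻⁴ K⁻¹
Layer 4: α = (0.95 + 0.063×1.7)×10⁻⁴ = 1.0571×10⁻⁴ K⁻¹
110 × 2.1 × 2.525×10⁻⁴ = 0.0583275 m
1.895×10⁻⁴ × 1.3 × 180 = 0.044343 m
Layer 3: 630 × 0.2 × 1.5233×10⁻⁴ = 0.01919358 m
Layer 4: 1.0571×10⁻⁴ × 830 × 0.65 = 0.057030545 m
Δh = 0.0583275 + 0.044343 + 0.01919358 + 0.057030545 = 0.178894625 m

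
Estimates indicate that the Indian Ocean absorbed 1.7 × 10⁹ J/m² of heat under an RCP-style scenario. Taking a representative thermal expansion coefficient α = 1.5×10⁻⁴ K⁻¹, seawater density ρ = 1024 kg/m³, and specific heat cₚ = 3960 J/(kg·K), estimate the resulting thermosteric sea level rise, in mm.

62.9 mm

Δh = αQ/(ρcₚ) = 1.5×10⁻⁴ × 1.7×10⁹ / (1024 × 3960) ≈ 0.062885 m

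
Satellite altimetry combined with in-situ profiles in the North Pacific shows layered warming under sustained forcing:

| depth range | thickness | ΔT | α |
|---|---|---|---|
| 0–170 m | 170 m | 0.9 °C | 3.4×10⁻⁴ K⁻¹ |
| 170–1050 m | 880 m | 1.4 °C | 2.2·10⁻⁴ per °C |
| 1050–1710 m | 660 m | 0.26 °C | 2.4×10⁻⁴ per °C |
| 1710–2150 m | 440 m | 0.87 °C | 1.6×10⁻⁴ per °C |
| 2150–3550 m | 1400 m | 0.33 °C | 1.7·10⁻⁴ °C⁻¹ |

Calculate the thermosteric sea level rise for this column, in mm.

170 × 0.9 × 3.4×10⁻⁴ = 0.05202 m
880 × 2.2×10⁻⁴ × 1.4 = 0.27104 m
1050–1710 m: 2.4×10⁻⁴ × 660 × 0.26 = 0.041184 m
1710–2150 m: 440 × 1.6×10⁻⁴ × 0.87 = 0.061248 m
2150–3550 m: 0.33 × 1400 × 1.7×10⁻⁴ = 0.07854 m
Δh = 0.05202 + 0.27104 + 0.041184 + 0.061248 + 0.07854 = 0.504032 m

Δh ≈ 500 mm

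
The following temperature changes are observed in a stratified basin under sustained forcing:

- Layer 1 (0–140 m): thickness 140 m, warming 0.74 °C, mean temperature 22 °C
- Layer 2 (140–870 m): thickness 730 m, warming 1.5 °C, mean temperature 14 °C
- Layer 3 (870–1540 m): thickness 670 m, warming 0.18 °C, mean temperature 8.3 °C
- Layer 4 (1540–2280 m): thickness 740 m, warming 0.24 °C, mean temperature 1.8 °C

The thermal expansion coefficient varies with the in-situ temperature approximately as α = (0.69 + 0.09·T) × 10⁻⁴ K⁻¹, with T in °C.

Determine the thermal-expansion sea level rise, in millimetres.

Δh ≈ 270 mm

Layer 1: α = (0.69 + 0.09×22)×10⁻⁴ = 2.67×10⁻⁴ K⁻¹
Layer 2: α = (0.69 + 0.09×14)×10⁻⁴ = 1.95×10⁻⁴ K⁻¹
Layer 3: α = (0.69 + 0.09×8.3)×10⁻⁴ = 1.437×10⁻⁴ K⁻¹
Layer 4: α = (0.69 + 0.09×1.8)×10⁻⁴ = 0.852×10⁻⁴ K⁻¹
Layer 1: 140 × 2.67×10⁻⁴ × 0.74 = 0.0276612 m
Layer 2: 1.5 × 730 × 1.95×10⁻⁴ = 0.213525 m
1.437×10⁻⁴ × 670 × 0.18 = 0.01733022 m
1540–2280 m: 0.24 × 740 × 0.852×10⁻⁴ = 0.01513152 m
Δh = 0.0276612 + 0.213525 + 0.01733022 + 0.01513152 = 0.27364794 m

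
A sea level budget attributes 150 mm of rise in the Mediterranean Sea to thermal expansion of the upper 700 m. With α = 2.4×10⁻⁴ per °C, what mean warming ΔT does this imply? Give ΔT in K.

about 0.893 K

ΔT = Δh/(αH) = 0.15 / (2.4×10⁻⁴ × 700) ≈ 0.8929 K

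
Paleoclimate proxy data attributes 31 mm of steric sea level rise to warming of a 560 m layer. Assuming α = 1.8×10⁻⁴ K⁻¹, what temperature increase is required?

ΔT = Δh/(αH) = 0.031 / (1.8×10⁻⁴ × 560) ≈ 0.3075 °C

0.308 °C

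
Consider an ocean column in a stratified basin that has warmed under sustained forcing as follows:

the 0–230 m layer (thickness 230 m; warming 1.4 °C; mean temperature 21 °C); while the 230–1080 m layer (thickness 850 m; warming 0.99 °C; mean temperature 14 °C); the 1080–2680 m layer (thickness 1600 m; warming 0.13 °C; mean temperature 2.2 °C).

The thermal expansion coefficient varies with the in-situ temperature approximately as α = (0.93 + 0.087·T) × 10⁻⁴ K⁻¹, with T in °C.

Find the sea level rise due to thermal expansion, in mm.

Layer 1: α = (0.93 + 0.087×21)×10⁻⁴ = 2.757×10⁻⁴ K⁻¹
Layer 2: α = (0.93 + 0.087×14)×10⁻⁴ = 2.148×10⁻⁴ K⁻¹
Layer 3: α = (0.93 + 0.087×2.2)×10⁻⁴ = 1.1214×10⁻⁴ K⁻¹
0–230 m: 230 × 1.4 × 2.757×10⁻⁴ = 0.0887754 m
230–1080 m: 0.99 × 850 × 2.148×10⁻⁴ = 0.1807542 m
0.13 × 1600 × 1.1214×10⁻⁴ = 0.02332512 m
Δh = 0.0887754 + 0.1807542 + 0.02332512 = 0.29285472 m ≈ 290 mm

about 290 mm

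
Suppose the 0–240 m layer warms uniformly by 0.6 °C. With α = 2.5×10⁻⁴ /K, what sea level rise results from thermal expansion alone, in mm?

Δh ≈ 36 mm

Δh = αΔT·H = 2.5×10⁻⁴ × 0.6 × 240 = 0.03600 m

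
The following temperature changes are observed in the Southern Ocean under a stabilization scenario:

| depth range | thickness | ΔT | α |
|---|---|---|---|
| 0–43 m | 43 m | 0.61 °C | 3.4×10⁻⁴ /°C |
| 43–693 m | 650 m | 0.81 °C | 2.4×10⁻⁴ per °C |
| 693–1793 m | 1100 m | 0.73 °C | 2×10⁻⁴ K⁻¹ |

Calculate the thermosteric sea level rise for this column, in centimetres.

Δh = 29.6 cm

3.4×10⁻⁴ × 0.61 × 43 = 0.0089182 m
Layer 2: 650 × 2.4×10⁻⁴ × 0.81 = 0.12636 m
1100 × 2×10⁻⁴ × 0.73 = 0.16060 m
Δh = 0.0089182 + 0.12636 + 0.16060 = 0.2958782 m ≈ 29.6 cm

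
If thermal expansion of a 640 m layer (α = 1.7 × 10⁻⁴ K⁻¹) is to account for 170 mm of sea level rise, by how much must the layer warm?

ΔT ≈ 1.6 °C

ΔT = Δh/(αH) = 0.17 / (1.7×10⁻⁴ × 640) ≈ 1.563 °C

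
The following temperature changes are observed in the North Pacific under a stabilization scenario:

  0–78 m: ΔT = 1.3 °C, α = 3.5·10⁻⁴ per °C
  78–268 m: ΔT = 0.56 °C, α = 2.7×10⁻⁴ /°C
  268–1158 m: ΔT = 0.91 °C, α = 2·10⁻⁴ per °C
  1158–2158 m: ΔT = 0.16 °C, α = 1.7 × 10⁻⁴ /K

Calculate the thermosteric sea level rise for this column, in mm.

Layer 1: 1.3 × 78 × 3.5×10⁻⁴ = 0.03549 m
78–268 m: 2.7×10⁻⁴ × 190 × 0.56 = 0.028728 m
Layer 3: 2×10⁻⁴ × 890 × 0.91 = 0.16198 m
1158–2158 m: 0.16 × 1.7×10⁻⁴ × 1000 = 0.02720 m
Δh = 0.03549 + 0.028728 + 0.16198 + 0.02720 = 0.253398 m ≈ 250 mm

Δh = 250 mm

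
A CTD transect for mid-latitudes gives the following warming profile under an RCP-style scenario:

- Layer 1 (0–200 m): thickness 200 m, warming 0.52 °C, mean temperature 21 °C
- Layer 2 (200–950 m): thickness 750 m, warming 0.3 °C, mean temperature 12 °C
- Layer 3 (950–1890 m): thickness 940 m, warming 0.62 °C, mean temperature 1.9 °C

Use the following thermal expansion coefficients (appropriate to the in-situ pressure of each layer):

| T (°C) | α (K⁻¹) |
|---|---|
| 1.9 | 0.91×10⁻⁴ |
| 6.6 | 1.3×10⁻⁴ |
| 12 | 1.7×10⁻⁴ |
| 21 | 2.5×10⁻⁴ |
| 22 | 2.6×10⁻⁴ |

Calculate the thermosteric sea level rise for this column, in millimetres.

about 120 mm

Layer 1 at 21 °C → α = 2.5×10⁻⁴ K⁻¹
Layer 2 at 12 °C → α = 1.7×10⁻⁴ K⁻¹
Layer 3 at 1.9 °C → α = 0.91×10⁻⁴ K⁻¹
0–200 m: 2.5×10⁻⁴ × 0.52 × 200 = 0.02600 m
Layer 2: 1.7×10⁻⁴ × 750 × 0.3 = 0.03825 m
Layer 3: 0.62 × 940 × 0.91×10⁻⁴ = 0.0530348 m
Δh = 0.02600 + 0.03825 + 0.0530348 = 0.1172848 m ≈ 120 mm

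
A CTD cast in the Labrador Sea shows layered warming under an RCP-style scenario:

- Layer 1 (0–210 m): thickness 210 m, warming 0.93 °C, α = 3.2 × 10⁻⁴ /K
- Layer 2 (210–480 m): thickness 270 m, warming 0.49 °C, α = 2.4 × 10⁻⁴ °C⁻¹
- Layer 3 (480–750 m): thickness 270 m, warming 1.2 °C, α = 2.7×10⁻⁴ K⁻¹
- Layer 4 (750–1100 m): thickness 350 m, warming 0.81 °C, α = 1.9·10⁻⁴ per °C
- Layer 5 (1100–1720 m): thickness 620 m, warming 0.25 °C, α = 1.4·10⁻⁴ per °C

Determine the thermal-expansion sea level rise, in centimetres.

Layer 1: 0.93 × 210 × 3.2×10⁻⁴ = 0.062496 m
Layer 2: 270 × 2.4×10⁻⁴ × 0.49 = 0.031752 m
Layer 3: 1.2 × 270 × 2.7×10⁻⁴ = 0.08748 m
0.81 × 350 × 1.9×10⁻⁴ = 0.053865 m
Layer 5: 0.25 × 620 × 1.4×10⁻⁴ = 0.02170 m
Δh = 0.062496 + 0.031752 + 0.08748 + 0.053865 + 0.02170 = 0.257293 m ≈ 25.7 cm

Δh = 25.7 cm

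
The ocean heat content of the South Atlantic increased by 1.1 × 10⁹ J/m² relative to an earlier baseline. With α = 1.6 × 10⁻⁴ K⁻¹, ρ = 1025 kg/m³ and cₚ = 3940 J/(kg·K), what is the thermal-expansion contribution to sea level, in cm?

Δh = αQ/(ρcₚ) = 1.6×10⁻⁴ × 1.1×10⁹ / (1025 × 3940) ≈ 0.043581 m

Δh ≈ 4.36 cm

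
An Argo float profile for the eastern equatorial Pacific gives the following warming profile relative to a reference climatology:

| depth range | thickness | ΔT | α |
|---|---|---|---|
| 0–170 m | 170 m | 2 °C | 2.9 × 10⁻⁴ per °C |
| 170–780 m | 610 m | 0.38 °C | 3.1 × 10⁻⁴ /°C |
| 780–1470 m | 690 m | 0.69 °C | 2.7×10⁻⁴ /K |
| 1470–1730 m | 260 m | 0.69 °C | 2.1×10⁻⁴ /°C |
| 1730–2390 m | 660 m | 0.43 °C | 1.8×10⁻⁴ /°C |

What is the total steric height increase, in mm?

Δh ≈ 390 mm

2 × 170 × 2.9×10⁻⁴ = 0.09860 m
170–780 m: 610 × 3.1×10⁻⁴ × 0.38 = 0.071858 m
780–1470 m: 0.69 × 690 × 2.7×10⁻⁴ = 0.128547 m
Layer 4: 260 × 0.69 × 2.1×10⁻⁴ = 0.037674 m
Layer 5: 660 × 1.8×10⁻⁴ × 0.43 = 0.051084 m
Δh = 0.09860 + 0.071858 + 0.128547 + 0.037674 + 0.051084 = 0.387763 m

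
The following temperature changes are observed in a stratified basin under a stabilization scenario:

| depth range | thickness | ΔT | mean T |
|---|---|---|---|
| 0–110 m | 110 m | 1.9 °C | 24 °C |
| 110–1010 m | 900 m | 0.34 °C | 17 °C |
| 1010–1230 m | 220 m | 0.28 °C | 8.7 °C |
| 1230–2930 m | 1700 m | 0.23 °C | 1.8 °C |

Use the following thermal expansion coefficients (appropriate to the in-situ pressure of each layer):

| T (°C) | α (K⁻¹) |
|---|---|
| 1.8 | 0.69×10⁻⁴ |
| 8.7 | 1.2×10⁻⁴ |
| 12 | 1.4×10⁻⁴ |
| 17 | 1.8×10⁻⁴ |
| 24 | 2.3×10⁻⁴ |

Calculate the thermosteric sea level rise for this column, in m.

Δh ≈ 0.138 m

Layer 1 at 24 °C → α = 2.3×10⁻⁴ K⁻¹
Layer 2 at 17 °C → α = 1.8×10⁻⁴ K⁻¹
Layer 3 at 8.7 °C → α = 1.2×10⁻⁴ K⁻¹
Layer 4 at 1.8 °C → α = 0.69×10⁻⁴ K⁻¹
0–110 m: 110 × 2.3×10⁻⁴ × 1.9 = 0.04807 m
Layer 2: 1.8×10⁻⁴ × 0.34 × 900 = 0.05508 m
1010–1230 m: 0.28 × 220 × 1.2×10⁻⁴ = 0.007392 m
1230–2930 m: 1700 × 0.23 × 0.69×10⁻⁴ = 0.026979 m
Δh = 0.04807 + 0.05508 + 0.007392 + 0.026979 = 0.137521 m ≈ 0.138 m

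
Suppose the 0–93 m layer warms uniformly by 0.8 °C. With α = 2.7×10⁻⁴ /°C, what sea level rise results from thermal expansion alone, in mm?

20 mm

Δh = αΔT·H = 2.7×10⁻⁴ × 0.8 × 93 = 0.020088 m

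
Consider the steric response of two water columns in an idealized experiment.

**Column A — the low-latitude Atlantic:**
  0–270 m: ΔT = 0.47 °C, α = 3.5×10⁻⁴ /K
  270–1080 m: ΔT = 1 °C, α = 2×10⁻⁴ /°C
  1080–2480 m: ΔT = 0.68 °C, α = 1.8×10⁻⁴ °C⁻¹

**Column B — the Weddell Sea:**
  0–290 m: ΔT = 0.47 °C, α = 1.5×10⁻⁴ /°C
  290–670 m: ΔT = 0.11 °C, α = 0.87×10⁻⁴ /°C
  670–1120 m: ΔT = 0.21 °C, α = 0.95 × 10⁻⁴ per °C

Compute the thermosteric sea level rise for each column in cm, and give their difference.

A 0.47 × 3.5×10⁻⁴ × 270 = 0.044415 m
A Layer 2: 1 × 2×10⁻⁴ × 810 = 0.16200 m
A 0.68 × 1400 × 1.8×10⁻⁴ = 0.17136 m
A total: 0.377775 m
B 0.47 × 1.5×10⁻⁴ × 290 = 0.020445 m
B 290–670 m: 0.87×10⁻⁴ × 0.11 × 380 = 0.0036366 m
B 670–1120 m: 450 × 0.95×10⁻⁴ × 0.21 = 0.0089775 m
B total: 0.0330591 m
Difference: 0.377775 − 0.0330591 = 0.3447159 m

A: 37.8 cm; B: 3.31 cm; difference 34.5 cm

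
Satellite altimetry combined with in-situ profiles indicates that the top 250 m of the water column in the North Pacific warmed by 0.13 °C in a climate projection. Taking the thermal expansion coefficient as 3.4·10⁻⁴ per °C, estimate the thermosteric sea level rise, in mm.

Δh = αΔT·H = 3.4×10⁻⁴ × 0.13 × 250 = 0.01105 m

Δh = 11.1 mm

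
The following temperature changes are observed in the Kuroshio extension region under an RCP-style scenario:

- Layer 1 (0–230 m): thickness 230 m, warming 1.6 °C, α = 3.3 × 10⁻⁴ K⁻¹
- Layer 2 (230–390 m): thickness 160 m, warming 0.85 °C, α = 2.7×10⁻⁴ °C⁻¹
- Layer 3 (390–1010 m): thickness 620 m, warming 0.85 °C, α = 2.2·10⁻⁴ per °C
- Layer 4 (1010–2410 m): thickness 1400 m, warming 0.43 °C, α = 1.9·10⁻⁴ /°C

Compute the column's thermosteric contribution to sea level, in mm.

390 mm of thermosteric rise

Layer 1: 3.3×10⁻⁴ × 230 × 1.6 = 0.12144 m
Layer 2: 160 × 0.85 × 2.7×10⁻⁴ = 0.03672 m
Layer 3: 0.85 × 2.2×10⁻⁴ × 620 = 0.11594 m
1010–2410 m: 1400 × 0.43 × 1.9×10⁻⁴ = 0.11438 m
Δh = 0.12144 + 0.03672 + 0.11594 + 0.11438 = 0.38848 m ≈ 390 mm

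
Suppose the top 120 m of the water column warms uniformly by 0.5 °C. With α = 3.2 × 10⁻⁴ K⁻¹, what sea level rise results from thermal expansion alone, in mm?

Δh ≈ 19 mm

Δh = αΔT·H = 3.2×10⁻⁴ × 0.5 × 120 = 0.01920 m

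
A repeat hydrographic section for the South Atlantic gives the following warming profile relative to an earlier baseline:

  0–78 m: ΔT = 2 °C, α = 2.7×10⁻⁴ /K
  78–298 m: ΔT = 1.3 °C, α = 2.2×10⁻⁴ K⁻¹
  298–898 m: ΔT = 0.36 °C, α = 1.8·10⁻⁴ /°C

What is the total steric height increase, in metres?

Δh = 0.14 m

Layer 1: 2 × 78 × 2.7×10⁻⁴ = 0.04212 m
2.2×10⁻⁴ × 1.3 × 220 = 0.06292 m
Layer 3: 0.36 × 600 × 1.8×10⁻⁴ = 0.03888 m
Δh = 0.04212 + 0.06292 + 0.03888 = 0.14392 m ≈ 0.14 m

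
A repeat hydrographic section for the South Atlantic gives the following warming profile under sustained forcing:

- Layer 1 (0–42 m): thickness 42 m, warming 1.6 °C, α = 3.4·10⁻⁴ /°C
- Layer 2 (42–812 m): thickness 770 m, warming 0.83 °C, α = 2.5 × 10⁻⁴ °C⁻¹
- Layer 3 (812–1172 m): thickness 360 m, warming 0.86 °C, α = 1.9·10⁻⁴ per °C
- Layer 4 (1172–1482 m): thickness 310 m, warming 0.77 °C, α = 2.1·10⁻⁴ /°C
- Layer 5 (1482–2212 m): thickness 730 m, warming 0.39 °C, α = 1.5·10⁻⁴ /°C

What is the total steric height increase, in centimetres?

Δh = 33.4 cm

Layer 1: 42 × 3.4×10⁻⁴ × 1.6 = 0.022848 m
Layer 2: 0.83 × 770 × 2.5×10⁻⁴ = 0.159775 m
Layer 3: 360 × 1.9×10⁻⁴ × 0.86 = 0.058824 m
310 × 2.1×10⁻⁴ × 0.77 = 0.050127 m
Layer 5: 730 × 1.5×10⁻⁴ × 0.39 = 0.042705 m
Δh = 0.022848 + 0.159775 + 0.058824 + 0.050127 + 0.042705 = 0.334279 m ≈ 33.4 cm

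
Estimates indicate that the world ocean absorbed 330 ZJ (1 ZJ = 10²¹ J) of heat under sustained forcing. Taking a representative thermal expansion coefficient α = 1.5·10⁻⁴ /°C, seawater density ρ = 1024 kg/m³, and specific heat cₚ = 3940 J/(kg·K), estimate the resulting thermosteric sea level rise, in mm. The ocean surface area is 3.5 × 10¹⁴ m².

Per unit area: Q = 330×10²¹ / (3.5×10¹⁴) ≈ 9.429×10⁸ J/m²
Δh = αQ/(ρcₚ) = 1.5×10⁻⁴ × 9.429×10⁸ / (1024 × 3940) ≈ 0.035056 m

35.1 mm of thermosteric rise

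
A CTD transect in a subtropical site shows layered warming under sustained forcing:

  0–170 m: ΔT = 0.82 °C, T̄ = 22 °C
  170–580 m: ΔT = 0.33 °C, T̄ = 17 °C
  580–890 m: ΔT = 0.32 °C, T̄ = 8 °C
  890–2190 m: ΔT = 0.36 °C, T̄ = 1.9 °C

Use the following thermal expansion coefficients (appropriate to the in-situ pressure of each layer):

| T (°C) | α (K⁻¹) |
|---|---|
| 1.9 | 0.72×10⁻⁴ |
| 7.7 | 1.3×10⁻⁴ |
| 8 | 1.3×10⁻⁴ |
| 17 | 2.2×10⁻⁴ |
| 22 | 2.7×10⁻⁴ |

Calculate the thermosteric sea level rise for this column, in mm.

Layer 1 at 22 °C → α = 2.7×10⁻⁴ K⁻¹
Layer 2 at 17 °C → α = 2.2×10⁻⁴ K⁻¹
Layer 3 at 8 °C → α = 1.3×10⁻⁴ K⁻¹
Layer 4 at 1.9 °C → α = 0.72×10⁻⁴ K⁻¹
0.82 × 2.7×10⁻⁴ × 170 = 0.037638 m
Layer 2: 0.33 × 410 × 2.2×10⁻⁴ = 0.029766 m
0.32 × 1.3×10⁻⁴ × 310 = 0.012896 m
890–2190 m: 0.72×10⁻⁴ × 0.36 × 1300 = 0.033696 m
Δh = 0.037638 + 0.029766 + 0.012896 + 0.033696 = 0.113996 m

Δh = 110 mm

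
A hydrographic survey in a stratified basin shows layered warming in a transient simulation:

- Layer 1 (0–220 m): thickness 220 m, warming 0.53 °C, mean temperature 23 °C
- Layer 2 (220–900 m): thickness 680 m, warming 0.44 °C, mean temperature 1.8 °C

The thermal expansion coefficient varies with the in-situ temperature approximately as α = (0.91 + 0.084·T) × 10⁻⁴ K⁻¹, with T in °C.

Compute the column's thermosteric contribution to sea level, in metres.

Layer 1: α = (0.91 + 0.084×23)×10⁻⁴ = 2.842×10⁻⁴ K⁻¹
Layer 2: α = (0.91 + 0.084×1.8)×10⁻⁴ = 1.0612×10⁻⁴ K⁻¹
0.53 × 2.842×10⁻⁴ × 220 = 0.03313772 m
Layer 2: 0.44 × 680 × 1.0612×10⁻⁴ = 0.031751104 m
Δh = 0.03313772 + 0.031751104 = 0.064888824 m

Δh = 0.065 m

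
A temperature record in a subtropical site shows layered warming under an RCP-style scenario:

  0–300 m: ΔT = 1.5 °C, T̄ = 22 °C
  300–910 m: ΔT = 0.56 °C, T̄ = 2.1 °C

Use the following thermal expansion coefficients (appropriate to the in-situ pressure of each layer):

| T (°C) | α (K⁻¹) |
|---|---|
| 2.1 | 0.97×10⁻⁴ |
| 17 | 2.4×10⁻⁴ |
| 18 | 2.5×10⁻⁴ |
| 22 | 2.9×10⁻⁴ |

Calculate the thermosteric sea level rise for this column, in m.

0.164 m

Layer 1 at 22 °C → α = 2.9×10⁻⁴ K⁻¹
Layer 2 at 2.1 °C → α = 0.97×10⁻⁴ K⁻¹
1.5 × 300 × 2.9×10⁻⁴ = 0.13050 m
300–910 m: 0.97×10⁻⁴ × 610 × 0.56 = 0.0331352 m
Δh = 0.13050 + 0.0331352 = 0.1636352 m ≈ 0.164 m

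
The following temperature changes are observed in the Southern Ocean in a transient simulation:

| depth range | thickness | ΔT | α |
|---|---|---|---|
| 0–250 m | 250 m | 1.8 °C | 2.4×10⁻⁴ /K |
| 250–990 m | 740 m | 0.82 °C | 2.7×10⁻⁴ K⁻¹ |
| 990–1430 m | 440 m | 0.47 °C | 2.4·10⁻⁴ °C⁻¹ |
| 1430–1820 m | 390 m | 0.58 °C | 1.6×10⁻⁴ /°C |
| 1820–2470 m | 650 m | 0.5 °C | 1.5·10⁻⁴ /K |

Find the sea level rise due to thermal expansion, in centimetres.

Δh = 40.6 cm

0–250 m: 1.8 × 250 × 2.4×10⁻⁴ = 0.10800 m
250–990 m: 2.7×10⁻⁴ × 0.82 × 740 = 0.163836 m
990–1430 m: 2.4×10⁻⁴ × 440 × 0.47 = 0.049632 m
1.6×10⁻⁴ × 390 × 0.58 = 0.036192 m
650 × 0.5 × 1.5×10⁻⁴ = 0.04875 m
Δh = 0.10800 + 0.163836 + 0.049632 + 0.036192 + 0.04875 = 0.40641 m ≈ 40.6 cm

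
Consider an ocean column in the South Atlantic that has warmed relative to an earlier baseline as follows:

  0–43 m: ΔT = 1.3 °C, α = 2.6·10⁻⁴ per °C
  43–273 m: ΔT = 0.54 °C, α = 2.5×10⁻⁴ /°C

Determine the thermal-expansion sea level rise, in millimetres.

0–43 m: 2.6×10⁻⁴ × 1.3 × 43 = 0.014534 m
230 × 0.54 × 2.5×10⁻⁴ = 0.03105 m
Δh = 0.014534 + 0.03105 = 0.045584 m

Δh = 46 mm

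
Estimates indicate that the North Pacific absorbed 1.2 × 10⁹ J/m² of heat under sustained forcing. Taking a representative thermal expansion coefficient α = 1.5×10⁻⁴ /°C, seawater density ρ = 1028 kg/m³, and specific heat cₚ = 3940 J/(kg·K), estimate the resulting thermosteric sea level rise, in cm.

Δh = αQ/(ρcₚ) = 1.5×10⁻⁴ × 1.2×10⁹ / (1028 × 3940) ≈ 0.044441 m

4.44 cm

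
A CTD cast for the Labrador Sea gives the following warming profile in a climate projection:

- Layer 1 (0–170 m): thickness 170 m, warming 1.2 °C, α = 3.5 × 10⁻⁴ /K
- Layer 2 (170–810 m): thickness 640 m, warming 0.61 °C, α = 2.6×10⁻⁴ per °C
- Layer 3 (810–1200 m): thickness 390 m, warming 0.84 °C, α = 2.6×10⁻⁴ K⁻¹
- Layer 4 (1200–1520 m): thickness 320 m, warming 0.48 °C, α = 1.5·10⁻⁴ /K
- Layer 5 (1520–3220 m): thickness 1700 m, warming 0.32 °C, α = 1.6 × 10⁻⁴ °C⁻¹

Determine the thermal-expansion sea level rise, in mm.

368 mm

Layer 1: 1.2 × 170 × 3.5×10⁻⁴ = 0.07140 m
170–810 m: 2.6×10⁻⁴ × 640 × 0.61 = 0.101504 m
0.84 × 2.6×10⁻⁴ × 390 = 0.085176 m
1.5×10⁻⁴ × 320 × 0.48 = 0.02304 m
Layer 5: 1700 × 0.32 × 1.6×10⁻⁴ = 0.08704 m
Δh = 0.07140 + 0.101504 + 0.085176 + 0.02304 + 0.08704 = 0.36816 m ≈ 368 mm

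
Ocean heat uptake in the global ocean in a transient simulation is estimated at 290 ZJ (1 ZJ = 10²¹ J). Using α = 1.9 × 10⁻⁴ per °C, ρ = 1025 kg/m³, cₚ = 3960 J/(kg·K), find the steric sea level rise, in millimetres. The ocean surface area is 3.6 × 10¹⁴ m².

37.7 mm

Per unit area: Q = 290×10²¹ / (3.6×10¹⁴) ≈ 8.056×10⁸ J/m²
Δh = αQ/(ρcₚ) = 1.9×10⁻⁴ × 8.056×10⁸ / (1025 × 3960) ≈ 0.03771 m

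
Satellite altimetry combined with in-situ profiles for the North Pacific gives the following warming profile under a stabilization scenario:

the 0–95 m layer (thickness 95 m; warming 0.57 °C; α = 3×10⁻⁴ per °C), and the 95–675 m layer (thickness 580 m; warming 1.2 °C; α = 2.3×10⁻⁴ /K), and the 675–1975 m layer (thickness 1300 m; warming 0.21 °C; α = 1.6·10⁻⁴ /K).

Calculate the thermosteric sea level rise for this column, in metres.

Layer 1: 0.57 × 3×10⁻⁴ × 95 = 0.016245 m
95–675 m: 1.2 × 2.3×10⁻⁴ × 580 = 0.16008 m
1300 × 0.21 × 1.6×10⁻⁴ = 0.04368 m
Δh = 0.016245 + 0.16008 + 0.04368 = 0.220005 m ≈ 0.220 m

0.220 m of thermosteric rise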